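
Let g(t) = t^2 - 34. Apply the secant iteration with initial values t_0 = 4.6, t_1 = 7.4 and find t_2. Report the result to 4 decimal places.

g(4.6) = -12.840000, g(7.4) = 20.760000
t_2 = 7.400000 − 20.760000·(7.400000 − 4.600000) / (20.760000 − (-12.840000)) = 7.400000 − (58.128000)/(33.600000) = 5.670000

5.6700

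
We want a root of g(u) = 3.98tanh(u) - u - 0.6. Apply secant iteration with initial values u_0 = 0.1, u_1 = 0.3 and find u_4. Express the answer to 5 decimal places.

g(0.1) = -0.3033214, g(0.3) = 0.2594242
u_2 = 0.3000000 − 0.2594242·(0.3000000 − 0.1000000) / (0.2594242 − (-0.3033214)) = 0.3000000 − (0.0518848)/(0.5627456) = 0.2078005
g(0.2078005) = 0.0075434
u_3 = 0.2078005 − 0.0075434·(0.2078005 − 0.3000000) / (0.0075434 − 0.2594242) = 0.2078005 − (-0.0006955)/(-0.2518808) = 0.2050393
g(0.2050393) = -0.0002297
u_4 = 0.2050393 − (-0.0002297)·(0.2050393 − 0.2078005) / (-0.0002297 − 0.0075434) = 0.2050393 − (0.0000006)/(-0.0077732) = 0.2051209

0.20512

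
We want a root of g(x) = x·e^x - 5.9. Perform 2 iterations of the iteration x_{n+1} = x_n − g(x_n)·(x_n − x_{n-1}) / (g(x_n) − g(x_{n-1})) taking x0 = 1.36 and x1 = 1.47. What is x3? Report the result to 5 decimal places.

1.42245

g(1.36) = -0.6011771, g(1.47) = 0.4933757
x2 = 1.4700000 − 0.4933757·(1.4700000 − 1.3600000) / (0.4933757 − (-0.6011771)) = 1.4700000 − (0.0542713)/(1.0945528) = 1.4204169
g(1.4204169) = -0.0211138
x3 = 1.4204169 − (-0.0211138)·(1.4204169 − 1.4700000) / (-0.0211138 − 0.4933757) = 1.4204169 − (0.0010469)/(-0.5144895) = 1.4224517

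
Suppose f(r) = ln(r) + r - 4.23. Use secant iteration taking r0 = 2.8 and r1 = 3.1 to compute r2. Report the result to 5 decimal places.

f(2.8) = -0.4003806, f(3.1) = 0.0014021
r2 = 3.1000000 − 0.0014021·(3.1000000 − 2.8000000) / (0.0014021 − (-0.4003806)) = 3.1000000 − (0.0004206)/(0.4017827) = 3.0989531

3.09895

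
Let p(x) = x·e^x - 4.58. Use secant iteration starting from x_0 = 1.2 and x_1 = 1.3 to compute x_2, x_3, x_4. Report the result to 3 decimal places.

1.276, 1.277, 1.277

p(1.2) = -0.59586, p(1.3) = 0.19009
x_2 = 1.30000 − 0.19009·(1.30000 − 1.20000) / (0.19009 − (-0.59586)) = 1.30000 − (0.01901)/(0.78595) = 1.27581
p(1.27581) = -0.01052
x_3 = 1.27581 − (-0.01052)·(1.27581 − 1.30000) / (-0.01052 − 0.19009) = 1.27581 − (0.00025)/(-0.20061) = 1.27708
p(1.27708) = -0.00017
x_4 = 1.27708 − (-0.00017)·(1.27708 − 1.27581) / (-0.00017 − (-0.01052)) = 1.27708 − (0.00000)/(0.01035) = 1.27710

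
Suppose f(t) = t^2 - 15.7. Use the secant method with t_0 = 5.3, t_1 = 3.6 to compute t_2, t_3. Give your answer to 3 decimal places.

f(5.3) = 12.39000, f(3.6) = -2.74000
t_2 = 3.60000 − (-2.74000)·(3.60000 − 5.30000) / (-2.74000 − 12.39000) = 3.60000 − (4.65800)/(-15.13000) = 3.90787
f(3.90787) = -0.42859
t_3 = 3.90787 − (-0.42859)·(3.90787 − 3.60000) / (-0.42859 − (-2.74000)) = 3.90787 − (-0.13195)/(2.31141) = 3.96495

3.908, 3.965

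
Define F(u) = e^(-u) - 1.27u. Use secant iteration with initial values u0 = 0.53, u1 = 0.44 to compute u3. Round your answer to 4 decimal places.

F(0.53) = -0.084495, F(0.44) = 0.085236
u2 = 0.440000 − 0.085236·(0.440000 − 0.530000) / (0.085236 − (-0.084495)) = 0.440000 − (-0.007671)/(0.169731) = 0.485197
F(0.485197) = -0.000623
u3 = 0.485197 − (-0.000623)·(0.485197 − 0.440000) / (-0.000623 − 0.085236) = 0.485197 − (-0.000028)/(-0.085860) = 0.484868

0.4849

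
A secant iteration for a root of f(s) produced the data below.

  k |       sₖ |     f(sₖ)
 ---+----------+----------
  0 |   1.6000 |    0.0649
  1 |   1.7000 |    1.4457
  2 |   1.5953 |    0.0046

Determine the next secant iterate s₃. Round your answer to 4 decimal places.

s₃ = 1.5953 − 0.0046·(1.5953 − 1.7000) / (0.0046 − 1.4457)
   = 1.5953 − (-0.000482)/(-1.441100) = 1.594966

1.5950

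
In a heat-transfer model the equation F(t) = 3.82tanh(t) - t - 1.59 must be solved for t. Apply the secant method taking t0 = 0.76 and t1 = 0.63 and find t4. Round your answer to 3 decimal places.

0.687

F(0.76) = 0.09891, F(0.63) = -0.08824
t2 = 0.63000 − (-0.08824)·(0.63000 − 0.76000) / (-0.08824 − 0.09891) = 0.63000 − (0.01147)/(-0.18715) = 0.69129
F(0.69129) = 0.00617
t3 = 0.69129 − 0.00617·(0.69129 − 0.63000) / (0.00617 − (-0.08824)) = 0.69129 − (0.00038)/(0.09441) = 0.68729
F(0.68729) = 0.00034
t4 = 0.68729 − 0.00034·(0.68729 − 0.69129) / (0.00034 − 0.00617) = 0.68729 − (0.00000)/(-0.00583) = 0.68706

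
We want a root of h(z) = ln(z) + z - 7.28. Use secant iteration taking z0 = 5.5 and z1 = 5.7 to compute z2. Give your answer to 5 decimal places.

5.56385

h(5.5) = -0.0752519, h(5.7) = 0.1604662
z2 = 5.7000000 − 0.1604662·(5.7000000 − 5.5000000) / (0.1604662 − (-0.0752519)) = 5.7000000 − (0.0320932)/(0.2357181) = 5.5638491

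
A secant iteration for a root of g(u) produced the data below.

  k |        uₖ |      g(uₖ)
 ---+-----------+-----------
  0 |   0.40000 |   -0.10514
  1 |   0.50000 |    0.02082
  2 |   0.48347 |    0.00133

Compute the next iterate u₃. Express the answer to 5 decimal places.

u₃ = 0.48347 − 0.00133·(0.48347 − 0.50000) / (0.00133 − 0.02082)
   = 0.48347 − (-0.0000220)/(-0.0194900) = 0.4823420

0.48234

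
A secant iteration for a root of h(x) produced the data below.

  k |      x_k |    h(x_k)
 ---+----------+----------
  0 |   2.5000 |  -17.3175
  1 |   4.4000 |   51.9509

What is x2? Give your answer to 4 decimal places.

x2 = 4.4000 − 51.9509·(4.4000 − 2.5000) / (51.9509 − (-17.3175))
   = 4.4000 − (98.706710)/(69.268400) = 2.975011

2.9750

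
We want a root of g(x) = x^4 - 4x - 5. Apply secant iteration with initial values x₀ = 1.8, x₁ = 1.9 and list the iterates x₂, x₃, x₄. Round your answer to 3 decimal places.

1.880, 1.881, 1.881

g(1.8) = -1.70240, g(1.9) = 0.43210
x₂ = 1.90000 − 0.43210·(1.90000 − 1.80000) / (0.43210 − (-1.70240)) = 1.90000 − (0.04321)/(2.13450) = 1.87976
g(1.87976) = -0.03352
x₃ = 1.87976 − (-0.03352)·(1.87976 − 1.90000) / (-0.03352 − 0.43210) = 1.87976 − (0.00068)/(-0.46562) = 1.88121
g(1.88121) = -0.00058
x₄ = 1.88121 − (-0.00058)·(1.88121 − 1.87976) / (-0.00058 − (-0.03352)) = 1.88121 − (0.00000)/(0.03293) = 1.88124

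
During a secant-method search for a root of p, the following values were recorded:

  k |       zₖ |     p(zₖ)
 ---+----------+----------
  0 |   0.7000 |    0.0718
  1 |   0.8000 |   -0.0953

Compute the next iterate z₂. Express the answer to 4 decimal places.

0.7430

z₂ = 0.8000 − (-0.0953)·(0.8000 − 0.7000) / (-0.0953 − 0.0718)
   = 0.8000 − (-0.009530)/(-0.167100) = 0.742968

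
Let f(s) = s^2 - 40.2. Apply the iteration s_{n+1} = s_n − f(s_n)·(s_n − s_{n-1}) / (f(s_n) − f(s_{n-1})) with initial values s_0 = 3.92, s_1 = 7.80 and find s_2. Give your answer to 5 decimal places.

6.03891

f(3.92) = -24.8336000, f(7.80) = 20.6400000
s_2 = 7.8000000 − 20.6400000·(7.8000000 − 3.9200000) / (20.6400000 − (-24.8336000)) = 7.8000000 − (80.0832000)/(45.4736000) = 6.0389078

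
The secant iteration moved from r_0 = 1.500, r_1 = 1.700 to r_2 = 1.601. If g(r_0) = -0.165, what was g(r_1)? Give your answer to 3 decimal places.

The secant line through (1.500, -0.165) and (1.700, g(r_1)) crosses zero at r_2 = 1.601.
So (1.500, -0.165), (1.700, g(r_1)), (1.601, 0) are collinear:
g(r_1) = -0.165 · (1.700 − 1.601) / (1.500 − 1.601) = -0.165 · (0.09900)/(-0.10100) = 0.16173

0.162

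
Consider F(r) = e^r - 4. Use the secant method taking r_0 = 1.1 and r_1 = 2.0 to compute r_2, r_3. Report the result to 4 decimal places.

1.3044, 1.3635

F(1.1) = -0.995834, F(2.0) = 3.389056
r_2 = 2.000000 − 3.389056·(2.000000 − 1.100000) / (3.389056 − (-0.995834)) = 2.000000 − (3.050150)/(4.384890) = 1.304395
F(1.304395) = -0.314540
r_3 = 1.304395 − (-0.314540)·(1.304395 − 2.000000) / (-0.314540 − 3.389056) = 1.304395 − (0.218796)/(-3.703597) = 1.363472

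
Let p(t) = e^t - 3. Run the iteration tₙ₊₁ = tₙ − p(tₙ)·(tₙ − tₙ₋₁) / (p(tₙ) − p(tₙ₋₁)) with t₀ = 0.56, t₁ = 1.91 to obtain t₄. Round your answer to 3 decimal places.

p(0.56) = -1.24933, p(1.91) = 3.75309
t₂ = 1.91000 − 3.75309·(1.91000 − 0.56000) / (3.75309 − (-1.24933)) = 1.91000 − (5.06667)/(5.00242) = 0.89716
p(0.89716) = -0.54738
t₃ = 0.89716 − (-0.54738)·(0.89716 − 1.91000) / (-0.54738 − 3.75309) = 0.89716 − (0.55441)/(-4.30047) = 1.02607
p(1.02607) = -0.20991
t₄ = 1.02607 − (-0.20991)·(1.02607 − 0.89716) / (-0.20991 − (-0.54738)) = 1.02607 − (-0.02706)/(0.33748) = 1.10626

1.106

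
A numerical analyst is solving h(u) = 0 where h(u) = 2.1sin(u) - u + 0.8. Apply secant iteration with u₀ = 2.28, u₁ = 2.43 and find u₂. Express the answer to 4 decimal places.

2.3258

h(2.28) = 0.113649, h(2.43) = -0.258614
u₂ = 2.430000 − (-0.258614)·(2.430000 − 2.280000) / (-0.258614 − 0.113649) = 2.430000 − (-0.038792)/(-0.372264) = 2.325794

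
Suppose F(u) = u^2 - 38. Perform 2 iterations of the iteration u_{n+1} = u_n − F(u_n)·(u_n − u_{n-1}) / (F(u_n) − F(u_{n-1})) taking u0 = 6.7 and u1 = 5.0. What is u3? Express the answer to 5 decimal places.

6.17000

F(6.7) = 6.8900000, F(5.0) = -13.0000000
u2 = 5.0000000 − (-13.0000000)·(5.0000000 − 6.7000000) / (-13.0000000 − 6.8900000) = 5.0000000 − (22.1000000)/(-19.8900000) = 6.1111111
F(6.1111111) = -0.6543210
u3 = 6.1111111 − (-0.6543210)·(6.1111111 − 5.0000000) / (-0.6543210 − (-13.0000000)) = 6.1111111 − (-0.7270233)/(12.3456790) = 6.1700000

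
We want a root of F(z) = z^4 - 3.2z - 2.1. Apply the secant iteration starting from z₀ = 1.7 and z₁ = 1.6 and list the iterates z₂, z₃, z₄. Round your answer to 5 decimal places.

F(1.7) = 0.8121000, F(1.6) = -0.6664000
z₂ = 1.6000000 − (-0.6664000)·(1.6000000 − 1.7000000) / (-0.6664000 − 0.8121000) = 1.6000000 − (0.0666400)/(-1.4785000) = 1.6450727
F(1.6450727) = -0.0403667
z₃ = 1.6450727 − (-0.0403667)·(1.6450727 − 1.6000000) / (-0.0403667 − (-0.6664000)) = 1.6450727 − (-0.0018194)/(0.6260333) = 1.6479790
F(1.6479790) = 0.0022258
z₄ = 1.6479790 − 0.0022258·(1.6479790 − 1.6450727) / (0.0022258 − (-0.0403667)) = 1.6479790 − (0.0000065)/(0.0425924) = 1.6478271

1.64507, 1.64798, 1.64783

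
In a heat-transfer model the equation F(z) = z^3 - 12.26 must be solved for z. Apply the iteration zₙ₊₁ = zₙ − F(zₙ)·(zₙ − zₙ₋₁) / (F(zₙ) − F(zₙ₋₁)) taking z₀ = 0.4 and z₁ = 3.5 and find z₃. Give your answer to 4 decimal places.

F(0.4) = -12.196000, F(3.5) = 30.615000
z₂ = 3.500000 − 30.615000·(3.500000 − 0.400000) / (30.615000 − (-12.196000)) = 3.500000 − (94.906500)/(42.811000) = 1.283128
F(1.283128) = -10.147435
z₃ = 1.283128 − (-10.147435)·(1.283128 − 3.500000) / (-10.147435 − 30.615000) = 1.283128 − (22.495562)/(-40.762435) = 1.834998

1.8350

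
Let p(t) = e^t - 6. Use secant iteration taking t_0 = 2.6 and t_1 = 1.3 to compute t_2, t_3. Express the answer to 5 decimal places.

p(2.6) = 7.4637380, p(1.3) = -2.3307033
t_2 = 1.3000000 − (-2.3307033)·(1.3000000 − 2.6000000) / (-2.3307033 − 7.4637380) = 1.3000000 − (3.0299143)/(-9.7944414) = 1.6093504
p(1.6093504) = -1.0004376
t_3 = 1.6093504 − (-1.0004376)·(1.6093504 − 1.3000000) / (-1.0004376 − (-2.3307033)) = 1.6093504 − (-0.3094858)/(1.3302658) = 1.8420000

1.60935, 1.84200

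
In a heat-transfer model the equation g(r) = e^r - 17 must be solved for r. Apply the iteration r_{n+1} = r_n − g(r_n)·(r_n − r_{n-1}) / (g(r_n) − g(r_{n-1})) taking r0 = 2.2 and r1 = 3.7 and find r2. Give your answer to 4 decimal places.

2.5807

g(2.2) = -7.974987, g(3.7) = 23.447304
r2 = 3.700000 − 23.447304·(3.700000 − 2.200000) / (23.447304 − (-7.974987)) = 3.700000 − (35.170957)/(31.422291) = 2.580700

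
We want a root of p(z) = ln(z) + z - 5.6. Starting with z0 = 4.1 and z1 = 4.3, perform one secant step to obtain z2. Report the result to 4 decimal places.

p(4.1) = -0.089013, p(4.3) = 0.158615
z2 = 4.300000 − 0.158615·(4.300000 − 4.100000) / (0.158615 − (-0.089013)) = 4.300000 − (0.031723)/(0.247628) = 4.171893

4.1719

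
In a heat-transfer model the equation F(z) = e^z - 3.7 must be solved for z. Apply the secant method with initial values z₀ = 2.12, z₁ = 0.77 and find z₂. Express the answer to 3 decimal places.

1.107

F(2.12) = 4.63114, F(0.77) = -1.54023
z₂ = 0.77000 − (-1.54023)·(0.77000 − 2.12000) / (-1.54023 − 4.63114) = 0.77000 − (2.07932)/(-6.17137) = 1.10693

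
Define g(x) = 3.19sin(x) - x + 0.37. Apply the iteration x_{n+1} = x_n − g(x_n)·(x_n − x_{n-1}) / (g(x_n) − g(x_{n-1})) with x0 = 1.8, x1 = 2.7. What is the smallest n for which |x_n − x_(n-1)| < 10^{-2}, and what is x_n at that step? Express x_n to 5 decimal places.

g(1.8) = 1.6765739, g(2.7) = -0.9666582
x2 = 2.7000000 − (-0.9666582)·(0.9000000)/(-2.6432321) = 2.3708604;  |Δ| = 0.3291396
g(2.3708604) = 0.2214874
x3 = 2.3708604 − 0.2214874·(-0.3291396)/(1.1881456) = 2.4322167;  |Δ| = 0.0613563
g(2.4322167) = 0.0156228
x4 = 2.4322167 − 0.0156228·(0.0613563)/(-0.2058646) = 2.4368730;  |Δ| = 0.0046563
|x4 − x3| = 0.0046563 < 10^{-2}

n = 4, x_n = 2.43687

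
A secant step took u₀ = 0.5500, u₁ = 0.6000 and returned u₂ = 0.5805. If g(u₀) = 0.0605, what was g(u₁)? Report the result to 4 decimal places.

-0.0387

The secant line through (0.5500, 0.0605) and (0.6000, g(u₁)) crosses zero at u₂ = 0.5805.
So (0.5500, 0.0605), (0.6000, g(u₁)), (0.5805, 0) are collinear:
g(u₁) = 0.0605 · (0.6000 − 0.5805) / (0.5500 − 0.5805) = 0.0605 · (0.019500)/(-0.030500) = -0.038680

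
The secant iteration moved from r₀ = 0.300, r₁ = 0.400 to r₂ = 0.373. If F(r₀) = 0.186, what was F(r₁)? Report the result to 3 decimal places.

-0.069

The secant line through (0.300, 0.186) and (0.400, F(r₁)) crosses zero at r₂ = 0.373.
So (0.300, 0.186), (0.400, F(r₁)), (0.373, 0) are collinear:
F(r₁) = 0.186 · (0.400 − 0.373) / (0.300 − 0.373) = 0.186 · (0.02700)/(-0.07300) = -0.06879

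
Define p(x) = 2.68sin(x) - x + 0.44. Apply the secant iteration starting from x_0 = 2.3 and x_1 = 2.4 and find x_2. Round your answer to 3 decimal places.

2.348

p(2.3) = 0.13849, p(2.4) = -0.14976
x_2 = 2.40000 − (-0.14976)·(2.40000 − 2.30000) / (-0.14976 − 0.13849) = 2.40000 − (-0.01498)/(-0.28825) = 2.34805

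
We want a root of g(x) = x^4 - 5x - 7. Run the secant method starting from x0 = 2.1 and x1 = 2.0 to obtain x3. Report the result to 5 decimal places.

2.03594

g(2.1) = 1.9481000, g(2.0) = -1.0000000
x2 = 2.0000000 − (-1.0000000)·(2.0000000 − 2.1000000) / (-1.0000000 − 1.9481000) = 2.0000000 − (0.1000000)/(-2.9481000) = 2.0339202
g(2.0339202) = -0.0562285
x3 = 2.0339202 − (-0.0562285)·(2.0339202 − 2.0000000) / (-0.0562285 − (-1.0000000)) = 2.0339202 − (-0.0019073)/(0.9437715) = 2.0359411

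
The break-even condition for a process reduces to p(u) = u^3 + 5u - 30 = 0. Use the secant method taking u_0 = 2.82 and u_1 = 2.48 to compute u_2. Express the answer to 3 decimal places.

2.570

p(2.82) = 6.52577, p(2.48) = -2.34701
u_2 = 2.48000 − (-2.34701)·(2.48000 − 2.82000) / (-2.34701 − 6.52577) = 2.48000 − (0.79798)/(-8.87278) = 2.56994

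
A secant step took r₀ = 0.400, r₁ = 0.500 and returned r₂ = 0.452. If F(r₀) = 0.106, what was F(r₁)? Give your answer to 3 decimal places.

-0.098

The secant line through (0.400, 0.106) and (0.500, F(r₁)) crosses zero at r₂ = 0.452.
So (0.400, 0.106), (0.500, F(r₁)), (0.452, 0) are collinear:
F(r₁) = 0.106 · (0.500 − 0.452) / (0.400 − 0.452) = 0.106 · (0.04800)/(-0.05200) = -0.09785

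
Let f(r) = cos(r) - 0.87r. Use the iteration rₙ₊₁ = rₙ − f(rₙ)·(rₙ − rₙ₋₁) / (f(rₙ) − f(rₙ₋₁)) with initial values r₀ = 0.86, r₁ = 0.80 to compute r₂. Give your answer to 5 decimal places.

0.80044

f(0.86) = -0.0957625, f(0.80) = 0.0007067
r₂ = 0.8000000 − 0.0007067·(0.8000000 − 0.8600000) / (0.0007067 − (-0.0957625)) = 0.8000000 − (-0.0000424)/(0.0964692) = 0.8004395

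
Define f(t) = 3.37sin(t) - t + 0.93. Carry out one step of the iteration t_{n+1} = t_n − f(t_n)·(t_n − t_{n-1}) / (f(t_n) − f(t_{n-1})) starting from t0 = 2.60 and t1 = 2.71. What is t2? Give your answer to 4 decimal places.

f(2.60) = 0.067240, f(2.71) = -0.370269
t2 = 2.710000 − (-0.370269)·(2.710000 − 2.600000) / (-0.370269 − 0.067240) = 2.710000 − (-0.040730)/(-0.437508) = 2.616906

2.6169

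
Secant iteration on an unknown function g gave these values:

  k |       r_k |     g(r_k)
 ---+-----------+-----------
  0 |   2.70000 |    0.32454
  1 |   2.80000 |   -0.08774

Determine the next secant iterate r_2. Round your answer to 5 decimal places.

r_2 = 2.80000 − (-0.08774)·(2.80000 − 2.70000) / (-0.08774 − 0.32454)
   = 2.80000 − (-0.0087740)/(-0.4122800) = 2.7787183

2.77872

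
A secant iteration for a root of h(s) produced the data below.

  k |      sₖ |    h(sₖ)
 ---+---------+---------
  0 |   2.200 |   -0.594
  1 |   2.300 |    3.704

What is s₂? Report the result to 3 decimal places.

s₂ = 2.300 − 3.704·(2.300 − 2.200) / (3.704 − (-0.594))
   = 2.300 − (0.37040)/(4.29800) = 2.21382

2.214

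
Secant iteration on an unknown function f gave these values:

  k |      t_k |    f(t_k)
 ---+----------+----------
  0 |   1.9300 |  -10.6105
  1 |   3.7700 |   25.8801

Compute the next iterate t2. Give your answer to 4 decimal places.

t2 = 3.7700 − 25.8801·(3.7700 − 1.9300) / (25.8801 − (-10.6105))
   = 3.7700 − (47.619384)/(36.490600) = 2.465023

2.4650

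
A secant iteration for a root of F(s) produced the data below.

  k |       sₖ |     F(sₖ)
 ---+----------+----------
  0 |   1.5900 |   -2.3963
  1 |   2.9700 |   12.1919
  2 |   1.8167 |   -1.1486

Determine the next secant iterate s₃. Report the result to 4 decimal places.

s₃ = 1.8167 − (-1.1486)·(1.8167 − 2.9700) / (-1.1486 − 12.1919)
   = 1.8167 − (1.324680)/(-13.340500) = 1.915998

1.9160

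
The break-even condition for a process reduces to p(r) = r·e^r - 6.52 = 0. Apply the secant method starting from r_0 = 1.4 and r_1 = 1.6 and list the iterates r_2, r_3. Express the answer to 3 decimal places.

p(1.4) = -0.84272, p(1.6) = 1.40485
r_2 = 1.60000 − 1.40485·(1.60000 − 1.40000) / (1.40485 − (-0.84272)) = 1.60000 − (0.28097)/(2.24757) = 1.47499
p(1.47499) = -0.07284
r_3 = 1.47499 − (-0.07284)·(1.47499 − 1.60000) / (-0.07284 − 1.40485) = 1.47499 − (0.00911)/(-1.47769) = 1.48115

1.475, 1.481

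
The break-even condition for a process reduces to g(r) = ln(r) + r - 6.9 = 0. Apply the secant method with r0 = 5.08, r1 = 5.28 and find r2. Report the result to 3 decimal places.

5.243

g(5.08) = -0.19469, g(5.28) = 0.04393
r2 = 5.28000 − 0.04393·(5.28000 − 5.08000) / (0.04393 − (-0.19469)) = 5.28000 − (0.00879)/(0.23861) = 5.24318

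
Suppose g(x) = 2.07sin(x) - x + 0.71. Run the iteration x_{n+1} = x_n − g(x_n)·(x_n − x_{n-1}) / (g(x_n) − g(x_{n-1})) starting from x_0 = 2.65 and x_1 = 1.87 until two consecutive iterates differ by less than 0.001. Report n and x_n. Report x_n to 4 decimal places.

n = 5, x_n = 2.2804

g(2.65) = -0.962897, g(1.87) = 0.818033
x_2 = 1.870000 − 0.818033·(-0.780000)/(1.780930) = 2.228277;  |Δ| = 0.358277
g(2.228277) = 0.120200
x_3 = 2.228277 − 0.120200·(0.358277)/(-0.697833) = 2.289989;  |Δ| = 0.061712
g(2.289989) = -0.022649
x_4 = 2.289989 − (-0.022649)·(0.061712)/(-0.142849) = 2.280204;  |Δ| = 0.009785
g(2.280204) = 0.000404
x_5 = 2.280204 − 0.000404·(-0.009785)/(0.023053) = 2.280375;  |Δ| = 0.000171
|x_5 − x_4| = 0.000171 < 0.001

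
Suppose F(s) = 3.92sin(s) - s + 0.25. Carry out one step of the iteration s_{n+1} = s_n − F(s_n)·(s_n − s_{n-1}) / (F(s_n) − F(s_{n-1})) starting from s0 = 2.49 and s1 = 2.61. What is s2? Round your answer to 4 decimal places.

2.5223

F(2.49) = 0.137298, F(2.61) = -0.372925
s2 = 2.610000 − (-0.372925)·(2.610000 − 2.490000) / (-0.372925 − 0.137298) = 2.610000 − (-0.044751)/(-0.510223) = 2.522291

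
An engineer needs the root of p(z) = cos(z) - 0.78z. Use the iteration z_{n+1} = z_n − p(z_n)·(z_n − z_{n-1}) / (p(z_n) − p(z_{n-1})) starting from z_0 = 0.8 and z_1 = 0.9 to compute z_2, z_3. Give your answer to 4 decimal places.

p(0.8) = 0.072707, p(0.9) = -0.080390
z_2 = 0.900000 − (-0.080390)·(0.900000 − 0.800000) / (-0.080390 − 0.072707) = 0.900000 − (-0.008039)/(-0.153097) = 0.847491
p(0.847491) = 0.000824
z_3 = 0.847491 − 0.000824·(0.847491 − 0.900000) / (0.000824 − (-0.080390)) = 0.847491 − (-0.000043)/(0.081214) = 0.848023

0.8475, 0.8480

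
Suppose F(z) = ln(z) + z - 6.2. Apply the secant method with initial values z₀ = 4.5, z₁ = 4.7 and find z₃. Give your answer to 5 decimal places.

F(4.5) = -0.1959226, F(4.7) = 0.0475625
z₂ = 4.7000000 − 0.0475625·(4.7000000 − 4.5000000) / (0.0475625 − (-0.1959226)) = 4.7000000 − (0.0095125)/(0.2434851) = 4.6609319
F(4.6609319) = 0.0001473
z₃ = 4.6609319 − 0.0001473·(4.6609319 − 4.7000000) / (0.0001473 − 0.0475625) = 4.6609319 − (-0.0000058)/(-0.0474152) = 4.6608105

4.66081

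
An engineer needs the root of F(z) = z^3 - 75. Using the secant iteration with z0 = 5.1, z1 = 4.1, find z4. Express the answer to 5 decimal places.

F(5.1) = 57.6510000, F(4.1) = -6.0790000
z2 = 4.1000000 − (-6.0790000)·(4.1000000 − 5.1000000) / (-6.0790000 − 57.6510000) = 4.1000000 − (6.0790000)/(-63.7300000) = 4.1953868
F(4.1953868) = -1.1558631
z3 = 4.1953868 − (-1.1558631)·(4.1953868 − 4.1000000) / (-1.1558631 − (-6.0790000)) = 4.1953868 − (-0.1102541)/(4.9231369) = 4.2177819
F(4.2177819) = 0.0330064
z4 = 4.2177819 − 0.0330064·(4.2177819 − 4.1953868) / (0.0330064 − (-1.1558631)) = 4.2177819 − (0.0007392)/(1.1888696) = 4.2171601

4.21716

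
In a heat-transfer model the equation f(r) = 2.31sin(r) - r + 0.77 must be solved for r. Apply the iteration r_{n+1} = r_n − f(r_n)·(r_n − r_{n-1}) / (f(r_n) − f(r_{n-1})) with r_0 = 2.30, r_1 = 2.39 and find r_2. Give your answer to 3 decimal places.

2.374

f(2.30) = 0.19258, f(2.39) = -0.04272
r_2 = 2.39000 − (-0.04272)·(2.39000 − 2.30000) / (-0.04272 − 0.19258) = 2.39000 − (-0.00385)/(-0.23530) = 2.37366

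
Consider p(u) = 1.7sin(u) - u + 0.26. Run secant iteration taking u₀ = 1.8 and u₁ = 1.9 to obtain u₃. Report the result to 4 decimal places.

p(1.8) = 0.115541, p(1.9) = -0.031290
u₂ = 1.900000 − (-0.031290)·(1.900000 − 1.800000) / (-0.031290 − 0.115541) = 1.900000 − (-0.003129)/(-0.146831) = 1.878690
p(1.878690) = 0.001366
u₃ = 1.878690 − 0.001366·(1.878690 − 1.900000) / (0.001366 − (-0.031290)) = 1.878690 − (-0.000029)/(0.032656) = 1.879581

1.8796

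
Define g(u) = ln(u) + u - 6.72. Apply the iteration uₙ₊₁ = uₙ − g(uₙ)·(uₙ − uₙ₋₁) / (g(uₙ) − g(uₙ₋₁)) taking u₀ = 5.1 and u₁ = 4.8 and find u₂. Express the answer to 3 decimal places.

g(5.1) = 0.00924, g(4.8) = -0.35138
u₂ = 4.80000 − (-0.35138)·(4.80000 − 5.10000) / (-0.35138 − 0.00924) = 4.80000 − (0.10542)/(-0.36062) = 5.09231

5.092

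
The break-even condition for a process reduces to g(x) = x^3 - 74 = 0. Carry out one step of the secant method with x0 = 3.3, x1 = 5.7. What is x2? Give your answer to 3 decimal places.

3.912

g(3.3) = -38.06300, g(5.7) = 111.19300
x2 = 5.70000 − 111.19300·(5.70000 − 3.30000) / (111.19300 − (-38.06300)) = 5.70000 − (266.86320)/(149.25600) = 3.91204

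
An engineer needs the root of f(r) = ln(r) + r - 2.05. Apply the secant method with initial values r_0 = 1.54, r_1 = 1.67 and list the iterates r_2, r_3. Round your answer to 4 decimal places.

f(1.54) = -0.078218, f(1.67) = 0.132824
r_2 = 1.670000 − 0.132824·(1.670000 − 1.540000) / (0.132824 − (-0.078218)) = 1.670000 − (0.017267)/(0.211041) = 1.588182
f(1.588182) = 0.000771
r_3 = 1.588182 − 0.000771·(1.588182 − 1.670000) / (0.000771 − 0.132824) = 1.588182 − (-0.000063)/(-0.132052) = 1.587704

1.5882, 1.5877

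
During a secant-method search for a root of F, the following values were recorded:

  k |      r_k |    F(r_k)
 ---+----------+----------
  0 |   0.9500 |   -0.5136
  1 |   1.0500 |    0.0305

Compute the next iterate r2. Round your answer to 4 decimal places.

1.0444

r2 = 1.0500 − 0.0305·(1.0500 − 0.9500) / (0.0305 − (-0.5136))
   = 1.0500 − (0.003050)/(0.544100) = 1.044394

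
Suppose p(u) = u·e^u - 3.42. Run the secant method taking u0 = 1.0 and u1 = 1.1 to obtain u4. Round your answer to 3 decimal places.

1.118

p(1.0) = -0.70172, p(1.1) = -0.11542
u2 = 1.10000 − (-0.11542)·(1.10000 − 1.00000) / (-0.11542 − (-0.70172)) = 1.10000 − (-0.01154)/(0.58630) = 1.11969
p(1.11969) = 0.01059
u3 = 1.11969 − 0.01059·(1.11969 − 1.10000) / (0.01059 − (-0.11542)) = 1.11969 − (0.00021)/(0.12601) = 1.11803
p(1.11803) = -0.00014
u4 = 1.11803 − (-0.00014)·(1.11803 − 1.11969) / (-0.00014 − 0.01059) = 1.11803 − (0.00000)/(-0.01074) = 1.11805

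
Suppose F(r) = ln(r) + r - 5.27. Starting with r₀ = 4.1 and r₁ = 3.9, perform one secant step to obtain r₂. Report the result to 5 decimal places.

3.90722

F(4.1) = 0.2409870, F(3.9) = -0.0090234
r₂ = 3.9000000 − (-0.0090234)·(3.9000000 − 4.1000000) / (-0.0090234 − 0.2409870) = 3.9000000 − (0.0018047)/(-0.2500104) = 3.9072185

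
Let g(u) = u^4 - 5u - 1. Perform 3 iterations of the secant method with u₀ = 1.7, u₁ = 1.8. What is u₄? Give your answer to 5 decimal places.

g(1.7) = -1.1479000, g(1.8) = 0.4976000
u₂ = 1.8000000 − 0.4976000·(1.8000000 − 1.7000000) / (0.4976000 − (-1.1479000)) = 1.8000000 − (0.0497600)/(1.6455000) = 1.7697600
g(1.7697600) = -0.0390608
u₃ = 1.7697600 − (-0.0390608)·(1.7697600 − 1.8000000) / (-0.0390608 − 0.4976000) = 1.7697600 − (0.0011812)/(-0.5366608) = 1.7719610
g(1.7719610) = -0.0011740
u₄ = 1.7719610 − (-0.0011740)·(1.7719610 − 1.7697600) / (-0.0011740 − (-0.0390608)) = 1.7719610 − (-0.0000026)/(0.0378868) = 1.7720292

1.77203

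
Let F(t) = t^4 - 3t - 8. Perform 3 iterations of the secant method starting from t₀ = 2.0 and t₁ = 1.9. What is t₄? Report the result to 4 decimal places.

F(2.0) = 2.000000, F(1.9) = -0.667900
t₂ = 1.900000 − (-0.667900)·(1.900000 − 2.000000) / (-0.667900 − 2.000000) = 1.900000 − (0.066790)/(-2.667900) = 1.925035
F(1.925035) = -0.042458
t₃ = 1.925035 − (-0.042458)·(1.925035 − 1.900000) / (-0.042458 − (-0.667900)) = 1.925035 − (-0.001063)/(0.625442) = 1.926734
F(1.926734) = 0.001002
t₄ = 1.926734 − 0.001002·(1.926734 − 1.925035) / (0.001002 − (-0.042458)) = 1.926734 − (0.000002)/(0.043460) = 1.926695

1.9267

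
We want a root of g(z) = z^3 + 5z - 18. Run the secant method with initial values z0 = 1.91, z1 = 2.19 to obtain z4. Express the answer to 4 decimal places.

g(1.91) = -1.482129, g(2.19) = 3.453459
z2 = 2.190000 − 3.453459·(2.190000 − 1.910000) / (3.453459 − (-1.482129)) = 2.190000 − (0.966969)/(4.935588) = 1.994082
g(1.994082) = -0.100389
z3 = 1.994082 − (-0.100389)·(1.994082 − 2.190000) / (-0.100389 − 3.453459) = 1.994082 − (0.019668)/(-3.553848) = 1.999617
g(1.999617) = -0.006515
z4 = 1.999617 − (-0.006515)·(1.999617 − 1.994082) / (-0.006515 − (-0.100389)) = 1.999617 − (-0.000036)/(0.093874) = 2.000001

2.0000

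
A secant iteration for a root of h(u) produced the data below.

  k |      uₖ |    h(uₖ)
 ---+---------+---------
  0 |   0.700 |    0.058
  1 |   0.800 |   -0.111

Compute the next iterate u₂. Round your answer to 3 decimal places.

u₂ = 0.800 − (-0.111)·(0.800 − 0.700) / (-0.111 − 0.058)
   = 0.800 − (-0.01110)/(-0.16900) = 0.73432

0.734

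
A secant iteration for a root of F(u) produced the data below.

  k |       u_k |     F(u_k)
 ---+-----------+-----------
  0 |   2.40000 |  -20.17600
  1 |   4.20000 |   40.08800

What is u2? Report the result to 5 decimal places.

u2 = 4.20000 − 40.08800·(4.20000 − 2.40000) / (40.08800 − (-20.17600))
   = 4.20000 − (72.1584000)/(60.2640000) = 3.0026284

3.00263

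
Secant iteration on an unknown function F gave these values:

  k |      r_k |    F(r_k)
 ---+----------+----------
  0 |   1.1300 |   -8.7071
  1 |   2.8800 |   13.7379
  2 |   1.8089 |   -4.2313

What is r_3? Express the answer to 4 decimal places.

r_3 = 1.8089 − (-4.2313)·(1.8089 − 2.8800) / (-4.2313 − 13.7379)
   = 1.8089 − (4.532145)/(-17.969200) = 2.061117

2.0611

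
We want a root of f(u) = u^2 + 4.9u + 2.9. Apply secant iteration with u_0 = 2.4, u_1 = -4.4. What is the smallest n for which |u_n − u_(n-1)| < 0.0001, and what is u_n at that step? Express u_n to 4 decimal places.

n = 6, u_n = -4.2114

f(2.4) = 20.420000, f(-4.4) = 0.700000
u_2 = -4.400000 − 0.700000·(-6.800000)/(-19.720000) = -4.641379;  |Δ| = 0.241379
f(-4.641379) = 1.699643
u_3 = -4.641379 − 1.699643·(-0.241379)/(0.999643) = -4.230974;  |Δ| = 0.410405
f(-4.230974) = 0.069369
u_4 = -4.230974 − 0.069369·(0.410405)/(-1.630274) = -4.213511;  |Δ| = 0.017463
f(-4.213511) = 0.007472
u_5 = -4.213511 − 0.007472·(0.017463)/(-0.061897) = -4.211403;  |Δ| = 0.002108
f(-4.211403) = 0.000041
u_6 = -4.211403 − 0.000041·(0.002108)/(-0.007431) = -4.211392;  |Δ| = 0.000012
|u_6 − u_5| = 0.000012 < 0.0001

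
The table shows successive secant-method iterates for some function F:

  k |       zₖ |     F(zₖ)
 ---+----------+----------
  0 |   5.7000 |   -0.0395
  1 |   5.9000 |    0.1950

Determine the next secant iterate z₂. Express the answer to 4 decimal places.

5.7337

z₂ = 5.9000 − 0.1950·(5.9000 − 5.7000) / (0.1950 − (-0.0395))
   = 5.9000 − (0.039000)/(0.234500) = 5.733689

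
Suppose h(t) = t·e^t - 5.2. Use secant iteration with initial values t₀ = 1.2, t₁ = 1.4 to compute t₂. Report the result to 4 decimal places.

h(1.2) = -1.215860, h(1.4) = 0.477280
t₂ = 1.400000 − 0.477280·(1.400000 − 1.200000) / (0.477280 − (-1.215860)) = 1.400000 − (0.095456)/(1.693140) = 1.343622

1.3436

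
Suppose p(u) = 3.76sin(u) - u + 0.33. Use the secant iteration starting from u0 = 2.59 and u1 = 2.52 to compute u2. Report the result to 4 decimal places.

2.5199

p(2.59) = -0.289593, p(2.52) = -0.000437
u2 = 2.520000 − (-0.000437)·(2.520000 − 2.590000) / (-0.000437 − (-0.289593)) = 2.520000 − (0.000031)/(0.289157) = 2.519894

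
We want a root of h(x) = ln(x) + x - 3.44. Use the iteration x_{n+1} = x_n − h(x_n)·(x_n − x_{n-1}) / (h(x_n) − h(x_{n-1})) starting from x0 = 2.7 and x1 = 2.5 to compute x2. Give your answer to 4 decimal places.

2.5171

h(2.7) = 0.253252, h(2.5) = -0.023709
x2 = 2.500000 − (-0.023709)·(2.500000 − 2.700000) / (-0.023709 − 0.253252) = 2.500000 − (0.004742)/(-0.276961) = 2.517121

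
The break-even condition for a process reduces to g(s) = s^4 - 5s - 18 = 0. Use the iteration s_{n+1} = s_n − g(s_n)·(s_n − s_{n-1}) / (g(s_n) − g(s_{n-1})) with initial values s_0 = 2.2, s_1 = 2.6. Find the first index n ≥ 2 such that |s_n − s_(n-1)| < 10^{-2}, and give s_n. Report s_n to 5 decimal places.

g(2.2) = -5.5744000, g(2.6) = 14.6976000
s_2 = 2.6000000 − 14.6976000·(0.4000000)/(20.2720000) = 2.3099921;  |Δ| = 0.2900079
g(2.3099921) = -1.0763865
s_3 = 2.3099921 − (-1.0763865)·(-0.2900079)/(-15.7739865) = 2.3297817;  |Δ| = 0.0197896
g(2.3297817) = -0.1869977
s_4 = 2.3297817 − (-0.1869977)·(0.0197896)/(0.8893888) = 2.3339425;  |Δ| = 0.0041608
|s_4 − s_3| = 0.0041608 < 10^{-2}

n = 4, s_n = 2.33394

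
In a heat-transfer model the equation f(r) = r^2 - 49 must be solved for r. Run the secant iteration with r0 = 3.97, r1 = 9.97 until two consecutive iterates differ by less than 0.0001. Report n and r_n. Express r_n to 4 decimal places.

n = 6, r_n = 7.0000

f(3.97) = -33.239100, f(9.97) = 50.400900
r2 = 9.970000 − 50.400900·(6.000000)/(83.640000) = 6.354440;  |Δ| = 3.615560
f(6.354440) = -8.621086
r3 = 6.354440 − (-8.621086)·(-3.615560)/(-59.021986) = 6.882550;  |Δ| = 0.528109
f(6.882550) = -1.630511
r4 = 6.882550 − (-1.630511)·(0.528109)/(6.990576) = 7.005728;  |Δ| = 0.123178
f(7.005728) = 0.080225
r5 = 7.005728 − 0.080225·(0.123178)/(1.710735) = 6.999952;  |Δ| = 0.005776
f(6.999952) = -0.000678
r6 = 6.999952 − (-0.000678)·(-0.005776)/(-0.080903) = 7.000000;  |Δ| = 0.000048
|r6 − r5| = 0.000048 < 0.0001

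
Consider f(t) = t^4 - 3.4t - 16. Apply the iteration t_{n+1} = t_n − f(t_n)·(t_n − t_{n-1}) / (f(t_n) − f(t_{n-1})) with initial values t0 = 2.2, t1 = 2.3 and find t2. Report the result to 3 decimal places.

f(2.2) = -0.05440, f(2.3) = 4.16410
t2 = 2.30000 − 4.16410·(2.30000 − 2.20000) / (4.16410 − (-0.05440)) = 2.30000 − (0.41641)/(4.21850) = 2.20129

2.201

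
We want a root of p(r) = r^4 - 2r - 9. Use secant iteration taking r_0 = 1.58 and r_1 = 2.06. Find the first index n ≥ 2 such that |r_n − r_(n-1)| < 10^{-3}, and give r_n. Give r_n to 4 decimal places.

n = 5, r_n = 1.8908

p(1.58) = -5.927987, p(2.06) = 4.888141
r_2 = 2.060000 − 4.888141·(0.480000)/(10.816128) = 1.843073;  |Δ| = 0.216927
p(1.843073) = -1.147088
r_3 = 1.843073 − (-1.147088)·(-0.216927)/(-6.035229) = 1.884304;  |Δ| = 0.041230
p(1.884304) = -0.161849
r_4 = 1.884304 − (-0.161849)·(0.041230)/(0.985239) = 1.891077;  |Δ| = 0.006773
p(1.891077) = 0.006842
r_5 = 1.891077 − 0.006842·(0.006773)/(0.168691) = 1.890802;  |Δ| = 0.000275
|r_5 − r_4| = 0.000275 < 10^{-3}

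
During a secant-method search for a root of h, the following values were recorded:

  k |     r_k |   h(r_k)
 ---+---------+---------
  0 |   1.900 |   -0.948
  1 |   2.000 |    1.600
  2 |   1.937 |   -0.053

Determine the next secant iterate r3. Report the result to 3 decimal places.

1.939

r3 = 1.937 − (-0.053)·(1.937 − 2.000) / (-0.053 − 1.600)
   = 1.937 − (0.00334)/(-1.65300) = 1.93902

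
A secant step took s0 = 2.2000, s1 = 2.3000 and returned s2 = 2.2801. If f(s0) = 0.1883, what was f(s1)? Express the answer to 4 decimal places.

The secant line through (2.2000, 0.1883) and (2.3000, f(s1)) crosses zero at s2 = 2.2801.
So (2.2000, 0.1883), (2.3000, f(s1)), (2.2801, 0) are collinear:
f(s1) = 0.1883 · (2.3000 − 2.2801) / (2.2000 − 2.2801) = 0.1883 · (0.019900)/(-0.080100) = -0.046781

-0.0468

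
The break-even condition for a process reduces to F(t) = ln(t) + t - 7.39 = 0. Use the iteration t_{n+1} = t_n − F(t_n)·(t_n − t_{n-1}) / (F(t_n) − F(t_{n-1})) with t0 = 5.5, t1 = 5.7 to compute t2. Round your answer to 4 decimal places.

F(5.5) = -0.185252, F(5.7) = 0.050466
t2 = 5.700000 − 0.050466·(5.700000 − 5.500000) / (0.050466 − (-0.185252)) = 5.700000 − (0.010093)/(0.235718) = 5.657181

5.6572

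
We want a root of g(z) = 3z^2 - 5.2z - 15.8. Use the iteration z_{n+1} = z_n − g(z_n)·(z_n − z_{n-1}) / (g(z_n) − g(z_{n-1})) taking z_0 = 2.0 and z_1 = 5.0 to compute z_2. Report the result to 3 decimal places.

g(2.0) = -14.20000, g(5.0) = 33.20000
z_2 = 5.00000 − 33.20000·(5.00000 − 2.00000) / (33.20000 − (-14.20000)) = 5.00000 − (99.60000)/(47.40000) = 2.89873

2.899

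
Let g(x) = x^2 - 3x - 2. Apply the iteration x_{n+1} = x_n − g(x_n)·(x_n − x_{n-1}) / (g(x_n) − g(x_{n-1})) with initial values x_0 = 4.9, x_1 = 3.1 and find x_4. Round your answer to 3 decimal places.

g(4.9) = 7.31000, g(3.1) = -1.69000
x_2 = 3.10000 − (-1.69000)·(3.10000 − 4.90000) / (-1.69000 − 7.31000) = 3.10000 − (3.04200)/(-9.00000) = 3.43800
g(3.43800) = -0.49416
x_3 = 3.43800 − (-0.49416)·(3.43800 − 3.10000) / (-0.49416 − (-1.69000)) = 3.43800 − (-0.16702)/(1.19584) = 3.57767
g(3.57767) = 0.06672
x_4 = 3.57767 − 0.06672·(3.57767 − 3.43800) / (0.06672 − (-0.49416)) = 3.57767 − (0.00932)/(0.56087) = 3.56106

3.561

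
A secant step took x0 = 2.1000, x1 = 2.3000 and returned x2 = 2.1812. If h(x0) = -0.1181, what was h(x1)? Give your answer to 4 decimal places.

0.1728

The secant line through (2.1000, -0.1181) and (2.3000, h(x1)) crosses zero at x2 = 2.1812.
So (2.1000, -0.1181), (2.3000, h(x1)), (2.1812, 0) are collinear:
h(x1) = -0.1181 · (2.3000 − 2.1812) / (2.1000 − 2.1812) = -0.1181 · (0.118800)/(-0.081200) = 0.172787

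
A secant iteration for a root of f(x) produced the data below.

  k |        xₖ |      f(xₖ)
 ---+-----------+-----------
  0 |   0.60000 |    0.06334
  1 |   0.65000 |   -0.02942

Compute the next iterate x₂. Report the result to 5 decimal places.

0.63414

x₂ = 0.65000 − (-0.02942)·(0.65000 − 0.60000) / (-0.02942 − 0.06334)
   = 0.65000 − (-0.0014710)/(-0.0927600) = 0.6341419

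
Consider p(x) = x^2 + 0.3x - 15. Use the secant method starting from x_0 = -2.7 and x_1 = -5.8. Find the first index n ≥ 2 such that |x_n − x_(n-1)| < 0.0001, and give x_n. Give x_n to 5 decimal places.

p(-2.7) = -8.5200000, p(-5.8) = 16.9000000
x_2 = -5.8000000 − 16.9000000·(-3.1000000)/(25.4200000) = -3.7390244;  |Δ| = 2.0609756
p(-3.7390244) = -2.1414039
x_3 = -3.7390244 − (-2.1414039)·(2.0609756)/(-19.0414039) = -3.9708025;  |Δ| = 0.2317781
p(-3.9708025) = -0.4239680
x_4 = -3.9708025 − (-0.4239680)·(-0.2317781)/(1.7174359) = -4.0280195;  |Δ| = 0.0572170
p(-4.0280195) = 0.0165354
x_5 = -4.0280195 − 0.0165354·(-0.0572170)/(0.4405034) = -4.0258717;  |Δ| = 0.0021478
p(-4.0258717) = -0.0001183
x_6 = -4.0258717 − (-0.0001183)·(0.0021478)/(-0.0166537) = -4.0258870;  |Δ| = 0.0000153
|x_6 − x_5| = 0.0000153 < 0.0001

n = 6, x_n = -4.02589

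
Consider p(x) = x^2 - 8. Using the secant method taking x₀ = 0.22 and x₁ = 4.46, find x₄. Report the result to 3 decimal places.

p(0.22) = -7.95160, p(4.46) = 11.89160
x₂ = 4.46000 − 11.89160·(4.46000 − 0.22000) / (11.89160 − (-7.95160)) = 4.46000 − (50.42038)/(19.84320) = 1.91906
p(1.91906) = -4.31721
x₃ = 1.91906 − (-4.31721)·(1.91906 − 4.46000) / (-4.31721 − 11.89160) = 1.91906 − (10.96977)/(-16.20881) = 2.59584
p(2.59584) = -1.26162
x₄ = 2.59584 − (-1.26162)·(2.59584 − 1.91906) / (-1.26162 − (-4.31721)) = 2.59584 − (-0.85384)/(3.05559) = 2.87527

2.875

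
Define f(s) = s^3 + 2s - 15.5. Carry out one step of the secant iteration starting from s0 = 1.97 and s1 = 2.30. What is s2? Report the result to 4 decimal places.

f(1.97) = -3.914627, f(2.30) = 1.267000
s2 = 2.300000 − 1.267000·(2.300000 − 1.970000) / (1.267000 − (-3.914627)) = 2.300000 − (0.418110)/(5.181627) = 2.219309

2.2193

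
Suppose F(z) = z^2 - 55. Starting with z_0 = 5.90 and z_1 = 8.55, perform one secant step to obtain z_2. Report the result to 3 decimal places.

7.297

F(5.90) = -20.19000, F(8.55) = 18.10250
z_2 = 8.55000 − 18.10250·(8.55000 − 5.90000) / (18.10250 − (-20.19000)) = 8.55000 − (47.97163)/(38.29250) = 7.29723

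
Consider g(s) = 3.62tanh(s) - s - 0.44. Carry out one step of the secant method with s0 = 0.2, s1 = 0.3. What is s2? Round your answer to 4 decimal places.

0.1690

g(0.2) = 0.074499, g(0.3) = 0.314552
s2 = 0.300000 − 0.314552·(0.300000 − 0.200000) / (0.314552 − 0.074499) = 0.300000 − (0.031455)/(0.240053) = 0.168966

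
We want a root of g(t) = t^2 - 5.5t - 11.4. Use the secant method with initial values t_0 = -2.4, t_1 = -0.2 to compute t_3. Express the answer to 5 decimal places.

-1.63163

g(-2.4) = 7.5600000, g(-0.2) = -10.2600000
t_2 = -0.2000000 − (-10.2600000)·(-0.2000000 − (-2.4000000)) / (-10.2600000 − 7.5600000) = -0.2000000 − (-22.5720000)/(-17.8200000) = -1.4666667
g(-1.4666667) = -1.1822222
t_3 = -1.4666667 − (-1.1822222)·(-1.4666667 − (-0.2000000)) / (-1.1822222 − (-10.2600000)) = -1.4666667 − (1.4974815)/(9.0777778) = -1.6316279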